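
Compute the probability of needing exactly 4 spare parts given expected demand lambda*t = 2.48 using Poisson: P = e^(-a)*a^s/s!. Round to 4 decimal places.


a = 2.48, s = 4
e^(-a) = e^(-2.48) = 0.0837
a^s = 2.48^4 = 37.8274
s! = 24
P = 0.0837 * 37.8274 / 24
P = 0.132

0.132


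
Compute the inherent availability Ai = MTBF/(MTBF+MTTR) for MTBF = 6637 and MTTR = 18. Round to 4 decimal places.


MTBF = 6637
MTTR = 18
MTBF + MTTR = 6655
Ai = 6637 / 6655
Ai = 0.9973

0.9973


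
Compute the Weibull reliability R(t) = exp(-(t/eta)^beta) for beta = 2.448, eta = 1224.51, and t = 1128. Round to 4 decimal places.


beta = 2.448, eta = 1224.51, t = 1128
t/eta = 1128 / 1224.51 = 0.9212
(t/eta)^beta = 0.9212^2.448 = 0.8179
R(t) = exp(-0.8179)
R(t) = 0.4413

0.4413


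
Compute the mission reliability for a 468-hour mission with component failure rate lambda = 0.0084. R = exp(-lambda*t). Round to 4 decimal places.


lambda = 0.0084
mission_time = 468
lambda * t = 0.0084 * 468 = 3.9312
R = exp(-3.9312)
R = 0.0196

0.0196


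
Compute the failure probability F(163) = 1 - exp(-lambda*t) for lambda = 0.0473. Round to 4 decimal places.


lambda = 0.0473, t = 163
lambda * t = 7.7099
exp(-7.7099) = 0.0004
F(t) = 1 - 0.0004
F(t) = 0.9996

0.9996


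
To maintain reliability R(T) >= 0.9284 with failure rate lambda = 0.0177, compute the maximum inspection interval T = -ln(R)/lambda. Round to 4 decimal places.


R_target = 0.9284
lambda = 0.0177
-ln(0.9284) = 0.0743
T = 0.0743 / 0.0177
T = 4.1973

4.1973


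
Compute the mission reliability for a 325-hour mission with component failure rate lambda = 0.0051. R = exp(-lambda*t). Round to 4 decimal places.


lambda = 0.0051
mission_time = 325
lambda * t = 0.0051 * 325 = 1.6575
R = exp(-1.6575)
R = 0.1906

0.1906


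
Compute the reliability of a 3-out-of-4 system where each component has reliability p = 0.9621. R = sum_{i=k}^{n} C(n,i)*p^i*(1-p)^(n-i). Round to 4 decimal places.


k = 3, n = 4, p = 0.9621
i=3: C(4,3)=4 * 0.9621^3 * 0.0379^1 = 0.135
i=4: C(4,4)=1 * 0.9621^4 * 0.0379^0 = 0.8568
R = sum of terms = 0.9918

0.9918


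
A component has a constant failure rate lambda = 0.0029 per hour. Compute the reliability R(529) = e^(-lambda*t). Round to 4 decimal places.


lambda = 0.0029
t = 529
lambda * t = 1.5341
R(t) = e^(-1.5341)
R(t) = 0.2156

0.2156


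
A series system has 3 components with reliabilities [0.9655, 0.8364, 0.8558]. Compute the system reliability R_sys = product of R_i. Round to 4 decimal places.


Components: [0.9655, 0.8364, 0.8558]
After component 1 (R=0.9655): product = 0.9655
After component 2 (R=0.8364): product = 0.8075
After component 3 (R=0.8558): product = 0.6911
R_sys = 0.6911

0.6911


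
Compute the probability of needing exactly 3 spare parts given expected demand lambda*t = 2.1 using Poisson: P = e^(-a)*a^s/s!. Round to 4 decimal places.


a = 2.1, s = 3
e^(-a) = e^(-2.1) = 0.1225
a^s = 2.1^3 = 9.261
s! = 6
P = 0.1225 * 9.261 / 6
P = 0.189

0.189


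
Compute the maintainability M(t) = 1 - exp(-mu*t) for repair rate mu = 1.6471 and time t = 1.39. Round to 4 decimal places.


mu = 1.6471, t = 1.39
mu * t = 1.6471 * 1.39 = 2.2895
exp(-2.2895) = 0.1013
M(t) = 1 - 0.1013
M(t) = 0.8987

0.8987


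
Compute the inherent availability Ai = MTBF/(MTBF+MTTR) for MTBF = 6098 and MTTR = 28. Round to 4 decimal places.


MTBF = 6098
MTTR = 28
MTBF + MTTR = 6126
Ai = 6098 / 6126
Ai = 0.9954

0.9954


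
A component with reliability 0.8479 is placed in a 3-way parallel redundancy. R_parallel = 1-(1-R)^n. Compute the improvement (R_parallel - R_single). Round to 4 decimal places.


R_single = 0.8479, n = 3
1 - R_single = 0.1521
(1 - R_single)^n = 0.1521^3 = 0.0035
R_parallel = 1 - 0.0035 = 0.9965
Improvement = 0.9965 - 0.8479
Improvement = 0.1486

0.1486


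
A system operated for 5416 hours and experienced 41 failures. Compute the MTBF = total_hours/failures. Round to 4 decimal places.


total_hours = 5416
failures = 41
MTBF = 5416 / 41
MTBF = 132.0976

132.0976


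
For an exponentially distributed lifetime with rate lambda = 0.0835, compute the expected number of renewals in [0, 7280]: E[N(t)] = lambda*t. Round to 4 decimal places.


lambda = 0.0835
t = 7280
E[N(t)] = lambda * t
E[N(t)] = 0.0835 * 7280
E[N(t)] = 607.88

607.88


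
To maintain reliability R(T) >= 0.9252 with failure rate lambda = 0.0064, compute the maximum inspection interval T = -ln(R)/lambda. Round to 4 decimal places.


R_target = 0.9252
lambda = 0.0064
-ln(0.9252) = 0.0777
T = 0.0777 / 0.0064
T = 12.1477

12.1477


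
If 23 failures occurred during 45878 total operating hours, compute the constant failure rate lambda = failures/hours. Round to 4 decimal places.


failures = 23
total_hours = 45878
lambda = 23 / 45878
lambda = 0.0005

0.0005


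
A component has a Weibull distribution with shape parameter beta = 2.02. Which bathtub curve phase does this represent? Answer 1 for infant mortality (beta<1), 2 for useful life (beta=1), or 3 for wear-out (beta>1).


beta = 2.02
Compare beta to 1:
beta < 1 => infant mortality (phase 1)
beta = 1 => useful life (phase 2)
beta > 1 => wear-out (phase 3)
Since beta = 2.02, this is wear-out (increasing failure rate)
Phase = 3

3


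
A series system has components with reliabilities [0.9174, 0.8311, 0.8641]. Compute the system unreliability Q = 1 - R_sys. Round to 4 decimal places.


Components: [0.9174, 0.8311, 0.8641]
After component 1: product = 0.9174
After component 2: product = 0.7625
After component 3: product = 0.6588
R_sys = 0.6588
Q = 1 - 0.6588 = 0.3412

0.3412


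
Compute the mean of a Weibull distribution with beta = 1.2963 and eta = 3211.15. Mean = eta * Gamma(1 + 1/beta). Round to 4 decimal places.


beta = 1.2963, eta = 3211.15
1/beta = 0.7714
1 + 1/beta = 1.7714
Gamma(1.7714) = 0.9241
Mean = 3211.15 * 0.9241
Mean = 2967.4557

2967.4557


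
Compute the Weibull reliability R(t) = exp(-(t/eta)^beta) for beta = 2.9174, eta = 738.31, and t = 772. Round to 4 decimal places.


beta = 2.9174, eta = 738.31, t = 772
t/eta = 772 / 738.31 = 1.0456
(t/eta)^beta = 1.0456^2.9174 = 1.139
R(t) = exp(-1.139)
R(t) = 0.3201

0.3201


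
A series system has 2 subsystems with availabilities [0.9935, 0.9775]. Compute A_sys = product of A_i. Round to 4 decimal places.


Subsystems: [0.9935, 0.9775]
After subsystem 1 (A=0.9935): product = 0.9935
After subsystem 2 (A=0.9775): product = 0.9711
A_sys = 0.9711

0.9711


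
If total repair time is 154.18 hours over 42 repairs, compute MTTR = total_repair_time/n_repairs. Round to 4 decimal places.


total_repair_time = 154.18
n_repairs = 42
MTTR = 154.18 / 42
MTTR = 3.671

3.671


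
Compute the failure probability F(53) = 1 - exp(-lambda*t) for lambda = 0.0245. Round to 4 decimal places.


lambda = 0.0245, t = 53
lambda * t = 1.2985
exp(-1.2985) = 0.2729
F(t) = 1 - 0.2729
F(t) = 0.7271

0.7271


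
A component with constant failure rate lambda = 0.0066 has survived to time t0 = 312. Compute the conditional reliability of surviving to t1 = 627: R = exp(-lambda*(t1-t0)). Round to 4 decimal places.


lambda = 0.0066
t0 = 312, t1 = 627
t1 - t0 = 315
lambda * (t1-t0) = 0.0066 * 315 = 2.079
R = exp(-2.079)
R = 0.1251

0.1251


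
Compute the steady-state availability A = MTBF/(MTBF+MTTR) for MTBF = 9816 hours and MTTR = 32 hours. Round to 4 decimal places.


MTBF = 9816
MTTR = 32
MTBF + MTTR = 9848
A = 9816 / 9848
A = 0.9968

0.9968


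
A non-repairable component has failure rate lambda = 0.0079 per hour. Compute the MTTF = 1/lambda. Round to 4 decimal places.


lambda = 0.0079
MTTF = 1 / 0.0079
MTTF = 126.5823

126.5823


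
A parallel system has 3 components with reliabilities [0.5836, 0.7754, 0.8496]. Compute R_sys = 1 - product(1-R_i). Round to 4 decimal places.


Components: [0.5836, 0.7754, 0.8496]
(1 - 0.5836) = 0.4164, running product = 0.4164
(1 - 0.7754) = 0.2246, running product = 0.0935
(1 - 0.8496) = 0.1504, running product = 0.0141
Product of (1-R_i) = 0.0141
R_sys = 1 - 0.0141 = 0.9859

0.9859


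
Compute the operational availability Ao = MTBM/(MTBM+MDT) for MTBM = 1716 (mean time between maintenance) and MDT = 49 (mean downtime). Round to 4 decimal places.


MTBM = 1716
MDT = 49
MTBM + MDT = 1765
Ao = 1716 / 1765
Ao = 0.9722

0.9722


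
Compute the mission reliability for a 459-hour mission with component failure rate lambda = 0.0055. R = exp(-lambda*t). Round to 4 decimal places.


lambda = 0.0055
mission_time = 459
lambda * t = 0.0055 * 459 = 2.5245
R = exp(-2.5245)
R = 0.0801

0.0801


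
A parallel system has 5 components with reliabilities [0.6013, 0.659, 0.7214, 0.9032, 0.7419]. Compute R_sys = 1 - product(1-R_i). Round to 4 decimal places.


Components: [0.6013, 0.659, 0.7214, 0.9032, 0.7419]
(1 - 0.6013) = 0.3987, running product = 0.3987
(1 - 0.659) = 0.341, running product = 0.136
(1 - 0.7214) = 0.2786, running product = 0.0379
(1 - 0.9032) = 0.0968, running product = 0.0037
(1 - 0.7419) = 0.2581, running product = 0.0009
Product of (1-R_i) = 0.0009
R_sys = 1 - 0.0009 = 0.9991

0.9991


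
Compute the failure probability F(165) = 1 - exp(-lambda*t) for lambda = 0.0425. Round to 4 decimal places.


lambda = 0.0425, t = 165
lambda * t = 7.0125
exp(-7.0125) = 0.0009
F(t) = 1 - 0.0009
F(t) = 0.9991

0.9991


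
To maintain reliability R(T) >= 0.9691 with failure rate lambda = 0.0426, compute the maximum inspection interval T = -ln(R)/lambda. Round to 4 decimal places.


R_target = 0.9691
lambda = 0.0426
-ln(0.9691) = 0.0314
T = 0.0314 / 0.0426
T = 0.7368

0.7368


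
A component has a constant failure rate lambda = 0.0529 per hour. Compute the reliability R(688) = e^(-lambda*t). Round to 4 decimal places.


lambda = 0.0529
t = 688
lambda * t = 36.3952
R(t) = e^(-36.3952)
R(t) = 0.0

0.0


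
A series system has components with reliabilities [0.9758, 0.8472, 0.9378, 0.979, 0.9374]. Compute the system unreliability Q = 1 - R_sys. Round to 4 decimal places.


Components: [0.9758, 0.8472, 0.9378, 0.979, 0.9374]
After component 1: product = 0.9758
After component 2: product = 0.8267
After component 3: product = 0.7753
After component 4: product = 0.759
After component 5: product = 0.7115
R_sys = 0.7115
Q = 1 - 0.7115 = 0.2885

0.2885


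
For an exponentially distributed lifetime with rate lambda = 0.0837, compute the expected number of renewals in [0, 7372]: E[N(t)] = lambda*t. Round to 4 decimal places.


lambda = 0.0837
t = 7372
E[N(t)] = lambda * t
E[N(t)] = 0.0837 * 7372
E[N(t)] = 617.0364

617.0364


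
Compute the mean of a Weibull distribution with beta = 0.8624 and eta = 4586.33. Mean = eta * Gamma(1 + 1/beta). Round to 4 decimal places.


beta = 0.8624, eta = 4586.33
1/beta = 1.1596
1 + 1/beta = 2.1596
Gamma(2.1596) = 1.0783
Mean = 4586.33 * 1.0783
Mean = 4945.5377

4945.5377


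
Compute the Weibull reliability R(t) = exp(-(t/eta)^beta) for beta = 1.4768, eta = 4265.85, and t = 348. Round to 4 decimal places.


beta = 1.4768, eta = 4265.85, t = 348
t/eta = 348 / 4265.85 = 0.0816
(t/eta)^beta = 0.0816^1.4768 = 0.0247
R(t) = exp(-0.0247)
R(t) = 0.9756

0.9756


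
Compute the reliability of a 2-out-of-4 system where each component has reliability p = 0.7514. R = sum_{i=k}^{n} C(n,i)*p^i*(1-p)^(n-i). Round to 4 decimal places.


k = 2, n = 4, p = 0.7514
i=2: C(4,2)=6 * 0.7514^2 * 0.2486^2 = 0.2094
i=3: C(4,3)=4 * 0.7514^3 * 0.2486^1 = 0.4219
i=4: C(4,4)=1 * 0.7514^4 * 0.2486^0 = 0.3188
R = sum of terms = 0.95

0.95


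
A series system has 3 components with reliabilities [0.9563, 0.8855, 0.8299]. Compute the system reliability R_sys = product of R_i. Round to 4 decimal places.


Components: [0.9563, 0.8855, 0.8299]
After component 1 (R=0.9563): product = 0.9563
After component 2 (R=0.8855): product = 0.8468
After component 3 (R=0.8299): product = 0.7028
R_sys = 0.7028

0.7028


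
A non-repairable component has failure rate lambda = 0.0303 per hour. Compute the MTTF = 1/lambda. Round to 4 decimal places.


lambda = 0.0303
MTTF = 1 / 0.0303
MTTF = 33.0033

33.0033


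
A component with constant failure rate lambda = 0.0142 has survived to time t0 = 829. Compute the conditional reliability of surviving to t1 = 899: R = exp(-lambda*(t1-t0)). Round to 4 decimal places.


lambda = 0.0142
t0 = 829, t1 = 899
t1 - t0 = 70
lambda * (t1-t0) = 0.0142 * 70 = 0.994
R = exp(-0.994)
R = 0.3701

0.3701


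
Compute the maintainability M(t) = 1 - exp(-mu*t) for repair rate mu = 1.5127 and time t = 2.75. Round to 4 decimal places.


mu = 1.5127, t = 2.75
mu * t = 1.5127 * 2.75 = 4.1599
exp(-4.1599) = 0.0156
M(t) = 1 - 0.0156
M(t) = 0.9844

0.9844


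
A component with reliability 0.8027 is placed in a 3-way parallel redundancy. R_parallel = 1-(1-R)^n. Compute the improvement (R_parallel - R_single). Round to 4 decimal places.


R_single = 0.8027, n = 3
1 - R_single = 0.1973
(1 - R_single)^n = 0.1973^3 = 0.0077
R_parallel = 1 - 0.0077 = 0.9923
Improvement = 0.9923 - 0.8027
Improvement = 0.1896

0.1896


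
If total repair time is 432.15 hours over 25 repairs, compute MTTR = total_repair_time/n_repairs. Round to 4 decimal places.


total_repair_time = 432.15
n_repairs = 25
MTTR = 432.15 / 25
MTTR = 17.286

17.286


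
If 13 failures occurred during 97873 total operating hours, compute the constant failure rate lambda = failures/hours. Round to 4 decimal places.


failures = 13
total_hours = 97873
lambda = 13 / 97873
lambda = 0.0001

0.0001


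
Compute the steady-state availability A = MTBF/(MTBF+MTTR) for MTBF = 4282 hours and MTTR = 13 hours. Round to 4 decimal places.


MTBF = 4282
MTTR = 13
MTBF + MTTR = 4295
A = 4282 / 4295
A = 0.997

0.997


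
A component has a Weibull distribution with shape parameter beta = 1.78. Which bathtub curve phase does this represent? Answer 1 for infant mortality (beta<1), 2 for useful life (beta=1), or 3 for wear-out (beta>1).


beta = 1.78
Compare beta to 1:
beta < 1 => infant mortality (phase 1)
beta = 1 => useful life (phase 2)
beta > 1 => wear-out (phase 3)
Since beta = 1.78, this is wear-out (increasing failure rate)
Phase = 3

3


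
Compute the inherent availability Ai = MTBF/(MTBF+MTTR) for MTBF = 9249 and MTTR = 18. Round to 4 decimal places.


MTBF = 9249
MTTR = 18
MTBF + MTTR = 9267
Ai = 9249 / 9267
Ai = 0.9981

0.9981


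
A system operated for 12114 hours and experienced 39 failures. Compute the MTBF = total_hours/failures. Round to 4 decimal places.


total_hours = 12114
failures = 39
MTBF = 12114 / 39
MTBF = 310.6154

310.6154


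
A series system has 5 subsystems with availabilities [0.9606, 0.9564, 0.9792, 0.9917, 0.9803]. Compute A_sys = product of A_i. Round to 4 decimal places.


Subsystems: [0.9606, 0.9564, 0.9792, 0.9917, 0.9803]
After subsystem 1 (A=0.9606): product = 0.9606
After subsystem 2 (A=0.9564): product = 0.9187
After subsystem 3 (A=0.9792): product = 0.8996
After subsystem 4 (A=0.9917): product = 0.8921
After subsystem 5 (A=0.9803): product = 0.8746
A_sys = 0.8746

0.8746


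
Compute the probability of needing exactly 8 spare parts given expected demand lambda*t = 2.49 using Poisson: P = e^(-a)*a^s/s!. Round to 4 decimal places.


a = 2.49, s = 8
e^(-a) = e^(-2.49) = 0.0829
a^s = 2.49^8 = 1477.7289
s! = 40320
P = 0.0829 * 1477.7289 / 40320
P = 0.003

0.003


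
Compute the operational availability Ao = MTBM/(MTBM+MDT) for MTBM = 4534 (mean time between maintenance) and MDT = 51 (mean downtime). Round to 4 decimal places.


MTBM = 4534
MDT = 51
MTBM + MDT = 4585
Ao = 4534 / 4585
Ao = 0.9889

0.9889


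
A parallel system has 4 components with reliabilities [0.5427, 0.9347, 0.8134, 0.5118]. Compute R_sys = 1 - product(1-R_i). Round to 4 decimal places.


Components: [0.5427, 0.9347, 0.8134, 0.5118]
(1 - 0.5427) = 0.4573, running product = 0.4573
(1 - 0.9347) = 0.0653, running product = 0.0299
(1 - 0.8134) = 0.1866, running product = 0.0056
(1 - 0.5118) = 0.4882, running product = 0.0027
Product of (1-R_i) = 0.0027
R_sys = 1 - 0.0027 = 0.9973

0.9973


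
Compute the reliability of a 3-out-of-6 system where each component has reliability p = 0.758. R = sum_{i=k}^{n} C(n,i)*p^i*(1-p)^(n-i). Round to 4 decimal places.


k = 3, n = 6, p = 0.758
i=3: C(6,3)=20 * 0.758^3 * 0.242^3 = 0.1234
i=4: C(6,4)=15 * 0.758^4 * 0.242^2 = 0.29
i=5: C(6,5)=6 * 0.758^5 * 0.242^1 = 0.3633
i=6: C(6,6)=1 * 0.758^6 * 0.242^0 = 0.1897
R = sum of terms = 0.9665

0.9665


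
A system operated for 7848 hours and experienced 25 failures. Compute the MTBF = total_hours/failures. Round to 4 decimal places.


total_hours = 7848
failures = 25
MTBF = 7848 / 25
MTBF = 313.92

313.92


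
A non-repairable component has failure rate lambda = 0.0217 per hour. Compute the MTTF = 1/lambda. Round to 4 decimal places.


lambda = 0.0217
MTTF = 1 / 0.0217
MTTF = 46.0829

46.0829


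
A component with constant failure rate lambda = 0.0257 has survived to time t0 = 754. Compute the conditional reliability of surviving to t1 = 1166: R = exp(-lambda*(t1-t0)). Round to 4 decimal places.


lambda = 0.0257
t0 = 754, t1 = 1166
t1 - t0 = 412
lambda * (t1-t0) = 0.0257 * 412 = 10.5884
R = exp(-10.5884)
R = 0.0

0.0


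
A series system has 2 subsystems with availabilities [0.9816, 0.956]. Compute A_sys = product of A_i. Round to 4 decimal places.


Subsystems: [0.9816, 0.956]
After subsystem 1 (A=0.9816): product = 0.9816
After subsystem 2 (A=0.956): product = 0.9384
A_sys = 0.9384

0.9384


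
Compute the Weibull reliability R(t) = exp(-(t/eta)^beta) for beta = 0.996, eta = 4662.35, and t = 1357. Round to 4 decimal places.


beta = 0.996, eta = 4662.35, t = 1357
t/eta = 1357 / 4662.35 = 0.2911
(t/eta)^beta = 0.2911^0.996 = 0.2925
R(t) = exp(-0.2925)
R(t) = 0.7464

0.7464


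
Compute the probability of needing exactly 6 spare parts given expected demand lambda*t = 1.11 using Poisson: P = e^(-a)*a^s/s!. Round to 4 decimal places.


a = 1.11, s = 6
e^(-a) = e^(-1.11) = 0.3296
a^s = 1.11^6 = 1.8704
s! = 720
P = 0.3296 * 1.8704 / 720
P = 0.0009

0.0009


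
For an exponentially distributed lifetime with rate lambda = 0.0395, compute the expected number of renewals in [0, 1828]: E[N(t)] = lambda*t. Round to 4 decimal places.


lambda = 0.0395
t = 1828
E[N(t)] = lambda * t
E[N(t)] = 0.0395 * 1828
E[N(t)] = 72.206

72.206


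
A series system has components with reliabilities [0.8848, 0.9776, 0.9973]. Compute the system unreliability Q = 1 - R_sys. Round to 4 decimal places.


Components: [0.8848, 0.9776, 0.9973]
After component 1: product = 0.8848
After component 2: product = 0.865
After component 3: product = 0.8626
R_sys = 0.8626
Q = 1 - 0.8626 = 0.1374

0.1374


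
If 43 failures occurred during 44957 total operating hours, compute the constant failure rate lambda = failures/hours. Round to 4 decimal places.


failures = 43
total_hours = 44957
lambda = 43 / 44957
lambda = 0.001

0.001


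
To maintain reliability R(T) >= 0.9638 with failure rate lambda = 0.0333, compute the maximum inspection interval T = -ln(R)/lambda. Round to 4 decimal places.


R_target = 0.9638
lambda = 0.0333
-ln(0.9638) = 0.0369
T = 0.0369 / 0.0333
T = 1.1073

1.1073


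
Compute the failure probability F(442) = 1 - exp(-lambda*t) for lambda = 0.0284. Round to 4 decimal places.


lambda = 0.0284, t = 442
lambda * t = 12.5528
exp(-12.5528) = 0.0
F(t) = 1 - 0.0
F(t) = 1.0

1.0


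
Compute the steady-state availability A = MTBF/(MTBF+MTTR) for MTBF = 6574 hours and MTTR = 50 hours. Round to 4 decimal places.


MTBF = 6574
MTTR = 50
MTBF + MTTR = 6624
A = 6574 / 6624
A = 0.9925

0.9925


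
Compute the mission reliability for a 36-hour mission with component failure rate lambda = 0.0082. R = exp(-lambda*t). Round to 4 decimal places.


lambda = 0.0082
mission_time = 36
lambda * t = 0.0082 * 36 = 0.2952
R = exp(-0.2952)
R = 0.7444

0.7444


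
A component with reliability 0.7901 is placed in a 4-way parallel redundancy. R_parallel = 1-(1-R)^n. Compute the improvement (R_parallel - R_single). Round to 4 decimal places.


R_single = 0.7901, n = 4
1 - R_single = 0.2099
(1 - R_single)^n = 0.2099^4 = 0.0019
R_parallel = 1 - 0.0019 = 0.9981
Improvement = 0.9981 - 0.7901
Improvement = 0.208

0.208


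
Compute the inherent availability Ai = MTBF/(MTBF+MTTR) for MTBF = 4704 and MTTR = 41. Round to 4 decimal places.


MTBF = 4704
MTTR = 41
MTBF + MTTR = 4745
Ai = 4704 / 4745
Ai = 0.9914

0.9914


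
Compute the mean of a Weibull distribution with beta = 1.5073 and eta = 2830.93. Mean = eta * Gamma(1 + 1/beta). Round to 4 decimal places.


beta = 1.5073, eta = 2830.93
1/beta = 0.6634
1 + 1/beta = 1.6634
Gamma(1.6634) = 0.9022
Mean = 2830.93 * 0.9022
Mean = 2554.1202

2554.1202


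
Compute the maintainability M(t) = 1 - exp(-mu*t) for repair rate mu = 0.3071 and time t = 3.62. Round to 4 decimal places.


mu = 0.3071, t = 3.62
mu * t = 0.3071 * 3.62 = 1.1117
exp(-1.1117) = 0.329
M(t) = 1 - 0.329
M(t) = 0.671

0.671


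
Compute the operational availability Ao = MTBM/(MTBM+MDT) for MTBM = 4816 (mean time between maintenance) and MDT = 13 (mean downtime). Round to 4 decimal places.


MTBM = 4816
MDT = 13
MTBM + MDT = 4829
Ao = 4816 / 4829
Ao = 0.9973

0.9973


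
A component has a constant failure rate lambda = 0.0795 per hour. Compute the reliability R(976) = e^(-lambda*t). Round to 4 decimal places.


lambda = 0.0795
t = 976
lambda * t = 77.592
R(t) = e^(-77.592)
R(t) = 0.0

0.0


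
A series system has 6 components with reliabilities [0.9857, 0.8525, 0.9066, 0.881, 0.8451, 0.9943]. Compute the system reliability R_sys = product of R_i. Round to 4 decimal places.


Components: [0.9857, 0.8525, 0.9066, 0.881, 0.8451, 0.9943]
After component 1 (R=0.9857): product = 0.9857
After component 2 (R=0.8525): product = 0.8403
After component 3 (R=0.9066): product = 0.7618
After component 4 (R=0.881): product = 0.6712
After component 5 (R=0.8451): product = 0.5672
After component 6 (R=0.9943): product = 0.564
R_sys = 0.564

0.564


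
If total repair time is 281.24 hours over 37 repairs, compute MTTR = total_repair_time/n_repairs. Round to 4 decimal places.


total_repair_time = 281.24
n_repairs = 37
MTTR = 281.24 / 37
MTTR = 7.6011

7.6011


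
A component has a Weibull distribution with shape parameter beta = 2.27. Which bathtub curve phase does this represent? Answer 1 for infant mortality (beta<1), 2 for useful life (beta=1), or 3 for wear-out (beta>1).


beta = 2.27
Compare beta to 1:
beta < 1 => infant mortality (phase 1)
beta = 1 => useful life (phase 2)
beta > 1 => wear-out (phase 3)
Since beta = 2.27, this is wear-out (increasing failure rate)
Phase = 3

3


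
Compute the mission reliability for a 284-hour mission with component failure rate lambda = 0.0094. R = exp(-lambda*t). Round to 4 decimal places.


lambda = 0.0094
mission_time = 284
lambda * t = 0.0094 * 284 = 2.6696
R = exp(-2.6696)
R = 0.0693

0.0693


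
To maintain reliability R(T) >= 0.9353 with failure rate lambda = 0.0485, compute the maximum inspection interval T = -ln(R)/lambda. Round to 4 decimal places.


R_target = 0.9353
lambda = 0.0485
-ln(0.9353) = 0.0669
T = 0.0669 / 0.0485
T = 1.3791

1.3791


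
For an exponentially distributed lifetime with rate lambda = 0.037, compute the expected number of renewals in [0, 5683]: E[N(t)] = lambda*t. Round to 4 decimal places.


lambda = 0.037
t = 5683
E[N(t)] = lambda * t
E[N(t)] = 0.037 * 5683
E[N(t)] = 210.271

210.271


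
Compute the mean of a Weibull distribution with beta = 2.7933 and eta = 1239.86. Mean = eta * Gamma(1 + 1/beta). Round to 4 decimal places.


beta = 2.7933, eta = 1239.86
1/beta = 0.358
1 + 1/beta = 1.358
Gamma(1.358) = 0.8904
Mean = 1239.86 * 0.8904
Mean = 1103.9345

1103.9345


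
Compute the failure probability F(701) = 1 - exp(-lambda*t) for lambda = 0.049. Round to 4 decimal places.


lambda = 0.049, t = 701
lambda * t = 34.349
exp(-34.349) = 0.0
F(t) = 1 - 0.0
F(t) = 1.0

1.0


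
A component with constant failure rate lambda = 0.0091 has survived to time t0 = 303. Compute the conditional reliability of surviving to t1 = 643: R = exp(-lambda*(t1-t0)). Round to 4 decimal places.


lambda = 0.0091
t0 = 303, t1 = 643
t1 - t0 = 340
lambda * (t1-t0) = 0.0091 * 340 = 3.094
R = exp(-3.094)
R = 0.0453

0.0453


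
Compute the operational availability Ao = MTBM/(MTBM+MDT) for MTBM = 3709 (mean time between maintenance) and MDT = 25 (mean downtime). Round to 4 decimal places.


MTBM = 3709
MDT = 25
MTBM + MDT = 3734
Ao = 3709 / 3734
Ao = 0.9933

0.9933


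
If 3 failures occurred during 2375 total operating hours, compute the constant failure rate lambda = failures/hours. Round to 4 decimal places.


failures = 3
total_hours = 2375
lambda = 3 / 2375
lambda = 0.0013

0.0013


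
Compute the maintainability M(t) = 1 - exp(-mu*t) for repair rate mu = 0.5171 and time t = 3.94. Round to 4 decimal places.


mu = 0.5171, t = 3.94
mu * t = 0.5171 * 3.94 = 2.0374
exp(-2.0374) = 0.1304
M(t) = 1 - 0.1304
M(t) = 0.8696

0.8696


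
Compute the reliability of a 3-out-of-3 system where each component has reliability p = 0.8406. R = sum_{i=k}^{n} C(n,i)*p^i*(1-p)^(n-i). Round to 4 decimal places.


k = 3, n = 3, p = 0.8406
i=3: C(3,3)=1 * 0.8406^3 * 0.1594^0 = 0.594
R = sum of terms = 0.594

0.594


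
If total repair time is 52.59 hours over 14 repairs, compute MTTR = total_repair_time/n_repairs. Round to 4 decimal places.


total_repair_time = 52.59
n_repairs = 14
MTTR = 52.59 / 14
MTTR = 3.7564

3.7564


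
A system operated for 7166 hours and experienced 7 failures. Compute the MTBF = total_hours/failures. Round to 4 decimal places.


total_hours = 7166
failures = 7
MTBF = 7166 / 7
MTBF = 1023.7143

1023.7143


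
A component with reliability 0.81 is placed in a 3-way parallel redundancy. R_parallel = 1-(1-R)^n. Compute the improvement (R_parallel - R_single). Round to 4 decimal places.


R_single = 0.81, n = 3
1 - R_single = 0.19
(1 - R_single)^n = 0.19^3 = 0.0069
R_parallel = 1 - 0.0069 = 0.9931
Improvement = 0.9931 - 0.81
Improvement = 0.1831

0.1831


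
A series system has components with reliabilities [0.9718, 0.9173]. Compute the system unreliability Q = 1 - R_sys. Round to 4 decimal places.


Components: [0.9718, 0.9173]
After component 1: product = 0.9718
After component 2: product = 0.8914
R_sys = 0.8914
Q = 1 - 0.8914 = 0.1086

0.1086


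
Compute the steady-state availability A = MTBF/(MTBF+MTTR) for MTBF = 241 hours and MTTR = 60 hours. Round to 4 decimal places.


MTBF = 241
MTTR = 60
MTBF + MTTR = 301
A = 241 / 301
A = 0.8007

0.8007


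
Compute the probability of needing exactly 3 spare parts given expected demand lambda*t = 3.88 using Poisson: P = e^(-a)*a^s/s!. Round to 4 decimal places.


a = 3.88, s = 3
e^(-a) = e^(-3.88) = 0.0207
a^s = 3.88^3 = 58.4111
s! = 6
P = 0.0207 * 58.4111 / 6
P = 0.201

0.201


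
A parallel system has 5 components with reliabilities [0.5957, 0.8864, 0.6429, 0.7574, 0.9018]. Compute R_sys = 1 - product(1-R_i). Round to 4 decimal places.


Components: [0.5957, 0.8864, 0.6429, 0.7574, 0.9018]
(1 - 0.5957) = 0.4043, running product = 0.4043
(1 - 0.8864) = 0.1136, running product = 0.0459
(1 - 0.6429) = 0.3571, running product = 0.0164
(1 - 0.7574) = 0.2426, running product = 0.004
(1 - 0.9018) = 0.0982, running product = 0.0004
Product of (1-R_i) = 0.0004
R_sys = 1 - 0.0004 = 0.9996

0.9996


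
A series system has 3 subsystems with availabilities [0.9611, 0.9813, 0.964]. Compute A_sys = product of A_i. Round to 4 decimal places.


Subsystems: [0.9611, 0.9813, 0.964]
After subsystem 1 (A=0.9611): product = 0.9611
After subsystem 2 (A=0.9813): product = 0.9431
After subsystem 3 (A=0.964): product = 0.9092
A_sys = 0.9092

0.9092


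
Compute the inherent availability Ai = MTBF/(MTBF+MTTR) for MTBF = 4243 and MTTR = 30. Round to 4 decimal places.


MTBF = 4243
MTTR = 30
MTBF + MTTR = 4273
Ai = 4243 / 4273
Ai = 0.993

0.993


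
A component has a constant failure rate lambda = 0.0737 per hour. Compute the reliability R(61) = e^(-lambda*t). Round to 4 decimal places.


lambda = 0.0737
t = 61
lambda * t = 4.4957
R(t) = e^(-4.4957)
R(t) = 0.0112

0.0112


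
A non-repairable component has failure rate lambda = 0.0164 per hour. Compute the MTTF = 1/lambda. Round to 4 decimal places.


lambda = 0.0164
MTTF = 1 / 0.0164
MTTF = 60.9756

60.9756


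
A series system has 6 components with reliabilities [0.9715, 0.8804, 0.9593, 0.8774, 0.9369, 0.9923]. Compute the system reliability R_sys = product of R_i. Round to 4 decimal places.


Components: [0.9715, 0.8804, 0.9593, 0.8774, 0.9369, 0.9923]
After component 1 (R=0.9715): product = 0.9715
After component 2 (R=0.8804): product = 0.8553
After component 3 (R=0.9593): product = 0.8205
After component 4 (R=0.8774): product = 0.7199
After component 5 (R=0.9369): product = 0.6745
After component 6 (R=0.9923): product = 0.6693
R_sys = 0.6693

0.6693


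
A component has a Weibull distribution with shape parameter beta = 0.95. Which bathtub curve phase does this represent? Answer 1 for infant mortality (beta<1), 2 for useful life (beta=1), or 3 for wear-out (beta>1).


beta = 0.95
Compare beta to 1:
beta < 1 => infant mortality (phase 1)
beta = 1 => useful life (phase 2)
beta > 1 => wear-out (phase 3)
Since beta = 0.95, this is infant mortality (decreasing failure rate)
Phase = 1

1


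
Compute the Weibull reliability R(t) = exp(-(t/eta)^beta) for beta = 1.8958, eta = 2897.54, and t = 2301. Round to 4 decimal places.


beta = 1.8958, eta = 2897.54, t = 2301
t/eta = 2301 / 2897.54 = 0.7941
(t/eta)^beta = 0.7941^1.8958 = 0.646
R(t) = exp(-0.646)
R(t) = 0.5242

0.5242


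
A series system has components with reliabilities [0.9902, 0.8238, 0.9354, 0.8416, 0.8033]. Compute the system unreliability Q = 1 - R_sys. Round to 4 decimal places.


Components: [0.9902, 0.8238, 0.9354, 0.8416, 0.8033]
After component 1: product = 0.9902
After component 2: product = 0.8157
After component 3: product = 0.763
After component 4: product = 0.6422
After component 5: product = 0.5159
R_sys = 0.5159
Q = 1 - 0.5159 = 0.4841

0.4841


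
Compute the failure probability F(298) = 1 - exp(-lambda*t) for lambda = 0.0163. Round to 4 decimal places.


lambda = 0.0163, t = 298
lambda * t = 4.8574
exp(-4.8574) = 0.0078
F(t) = 1 - 0.0078
F(t) = 0.9922

0.9922


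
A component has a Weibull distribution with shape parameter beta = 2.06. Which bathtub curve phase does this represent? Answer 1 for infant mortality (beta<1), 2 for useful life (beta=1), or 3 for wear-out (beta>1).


beta = 2.06
Compare beta to 1:
beta < 1 => infant mortality (phase 1)
beta = 1 => useful life (phase 2)
beta > 1 => wear-out (phase 3)
Since beta = 2.06, this is wear-out (increasing failure rate)
Phase = 3

3


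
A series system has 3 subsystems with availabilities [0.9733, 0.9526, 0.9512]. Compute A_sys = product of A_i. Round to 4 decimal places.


Subsystems: [0.9733, 0.9526, 0.9512]
After subsystem 1 (A=0.9733): product = 0.9733
After subsystem 2 (A=0.9526): product = 0.9272
After subsystem 3 (A=0.9512): product = 0.8819
A_sys = 0.8819

0.8819


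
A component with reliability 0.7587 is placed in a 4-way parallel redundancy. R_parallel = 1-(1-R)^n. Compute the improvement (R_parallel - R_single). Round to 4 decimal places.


R_single = 0.7587, n = 4
1 - R_single = 0.2413
(1 - R_single)^n = 0.2413^4 = 0.0034
R_parallel = 1 - 0.0034 = 0.9966
Improvement = 0.9966 - 0.7587
Improvement = 0.2379

0.2379


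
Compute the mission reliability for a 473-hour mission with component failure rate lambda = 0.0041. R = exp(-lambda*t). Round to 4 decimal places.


lambda = 0.0041
mission_time = 473
lambda * t = 0.0041 * 473 = 1.9393
R = exp(-1.9393)
R = 0.1438

0.1438


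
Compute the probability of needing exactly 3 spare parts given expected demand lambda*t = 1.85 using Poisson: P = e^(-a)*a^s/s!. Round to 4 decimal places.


a = 1.85, s = 3
e^(-a) = e^(-1.85) = 0.1572
a^s = 1.85^3 = 6.3316
s! = 6
P = 0.1572 * 6.3316 / 6
P = 0.1659

0.1659


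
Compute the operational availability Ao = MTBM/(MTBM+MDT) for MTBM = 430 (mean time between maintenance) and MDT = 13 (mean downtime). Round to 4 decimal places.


MTBM = 430
MDT = 13
MTBM + MDT = 443
Ao = 430 / 443
Ao = 0.9707

0.9707


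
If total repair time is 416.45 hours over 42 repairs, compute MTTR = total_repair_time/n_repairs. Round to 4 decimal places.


total_repair_time = 416.45
n_repairs = 42
MTTR = 416.45 / 42
MTTR = 9.9155

9.9155


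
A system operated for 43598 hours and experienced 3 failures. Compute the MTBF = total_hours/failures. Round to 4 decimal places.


total_hours = 43598
failures = 3
MTBF = 43598 / 3
MTBF = 14532.6667

14532.6667


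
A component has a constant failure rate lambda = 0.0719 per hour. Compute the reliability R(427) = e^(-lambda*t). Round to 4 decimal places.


lambda = 0.0719
t = 427
lambda * t = 30.7013
R(t) = e^(-30.7013)
R(t) = 0.0

0.0


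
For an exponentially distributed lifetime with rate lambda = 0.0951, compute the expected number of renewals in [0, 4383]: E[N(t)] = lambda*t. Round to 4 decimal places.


lambda = 0.0951
t = 4383
E[N(t)] = lambda * t
E[N(t)] = 0.0951 * 4383
E[N(t)] = 416.8233

416.8233


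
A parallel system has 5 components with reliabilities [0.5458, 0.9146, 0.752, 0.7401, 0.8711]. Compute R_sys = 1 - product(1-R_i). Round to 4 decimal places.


Components: [0.5458, 0.9146, 0.752, 0.7401, 0.8711]
(1 - 0.5458) = 0.4542, running product = 0.4542
(1 - 0.9146) = 0.0854, running product = 0.0388
(1 - 0.752) = 0.248, running product = 0.0096
(1 - 0.7401) = 0.2599, running product = 0.0025
(1 - 0.8711) = 0.1289, running product = 0.0003
Product of (1-R_i) = 0.0003
R_sys = 1 - 0.0003 = 0.9997

0.9997


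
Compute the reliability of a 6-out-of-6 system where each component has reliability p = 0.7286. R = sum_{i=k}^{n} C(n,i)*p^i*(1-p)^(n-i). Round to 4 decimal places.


k = 6, n = 6, p = 0.7286
i=6: C(6,6)=1 * 0.7286^6 * 0.2714^0 = 0.1496
R = sum of terms = 0.1496

0.1496


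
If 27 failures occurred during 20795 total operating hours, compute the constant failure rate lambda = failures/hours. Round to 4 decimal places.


failures = 27
total_hours = 20795
lambda = 27 / 20795
lambda = 0.0013

0.0013


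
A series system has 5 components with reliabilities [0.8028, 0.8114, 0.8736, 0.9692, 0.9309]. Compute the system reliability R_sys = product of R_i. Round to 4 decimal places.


Components: [0.8028, 0.8114, 0.8736, 0.9692, 0.9309]
After component 1 (R=0.8028): product = 0.8028
After component 2 (R=0.8114): product = 0.6514
After component 3 (R=0.8736): product = 0.5691
After component 4 (R=0.9692): product = 0.5515
After component 5 (R=0.9309): product = 0.5134
R_sys = 0.5134

0.5134


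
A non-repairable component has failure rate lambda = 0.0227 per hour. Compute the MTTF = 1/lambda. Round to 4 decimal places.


lambda = 0.0227
MTTF = 1 / 0.0227
MTTF = 44.0529

44.0529


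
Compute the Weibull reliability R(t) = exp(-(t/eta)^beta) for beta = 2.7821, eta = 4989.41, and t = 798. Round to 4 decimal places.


beta = 2.7821, eta = 4989.41, t = 798
t/eta = 798 / 4989.41 = 0.1599
(t/eta)^beta = 0.1599^2.7821 = 0.0061
R(t) = exp(-0.0061)
R(t) = 0.9939

0.9939


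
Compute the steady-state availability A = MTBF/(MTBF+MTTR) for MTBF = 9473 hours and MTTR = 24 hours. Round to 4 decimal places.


MTBF = 9473
MTTR = 24
MTBF + MTTR = 9497
A = 9473 / 9497
A = 0.9975

0.9975


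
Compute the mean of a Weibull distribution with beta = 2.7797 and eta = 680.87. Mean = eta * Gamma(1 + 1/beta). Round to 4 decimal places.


beta = 2.7797, eta = 680.87
1/beta = 0.3598
1 + 1/beta = 1.3598
Gamma(1.3598) = 0.8902
Mean = 680.87 * 0.8902
Mean = 606.1155

606.1155


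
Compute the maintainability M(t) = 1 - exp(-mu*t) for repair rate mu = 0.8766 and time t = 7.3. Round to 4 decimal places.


mu = 0.8766, t = 7.3
mu * t = 0.8766 * 7.3 = 6.3992
exp(-6.3992) = 0.0017
M(t) = 1 - 0.0017
M(t) = 0.9983

0.9983


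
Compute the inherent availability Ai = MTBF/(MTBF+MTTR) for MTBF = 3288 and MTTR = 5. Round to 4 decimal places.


MTBF = 3288
MTTR = 5
MTBF + MTTR = 3293
Ai = 3288 / 3293
Ai = 0.9985

0.9985


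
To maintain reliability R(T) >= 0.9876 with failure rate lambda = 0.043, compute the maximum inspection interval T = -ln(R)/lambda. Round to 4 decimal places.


R_target = 0.9876
lambda = 0.043
-ln(0.9876) = 0.0125
T = 0.0125 / 0.043
T = 0.2902

0.2902


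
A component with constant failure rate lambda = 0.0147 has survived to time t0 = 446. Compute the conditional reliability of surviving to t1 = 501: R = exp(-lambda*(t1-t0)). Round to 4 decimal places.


lambda = 0.0147
t0 = 446, t1 = 501
t1 - t0 = 55
lambda * (t1-t0) = 0.0147 * 55 = 0.8085
R = exp(-0.8085)
R = 0.4455

0.4455


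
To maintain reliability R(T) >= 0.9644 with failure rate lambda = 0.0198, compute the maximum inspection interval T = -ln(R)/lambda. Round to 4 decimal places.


R_target = 0.9644
lambda = 0.0198
-ln(0.9644) = 0.0362
T = 0.0362 / 0.0198
T = 1.8308

1.8308


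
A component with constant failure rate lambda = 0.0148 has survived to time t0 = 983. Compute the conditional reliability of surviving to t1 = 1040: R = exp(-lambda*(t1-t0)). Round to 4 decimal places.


lambda = 0.0148
t0 = 983, t1 = 1040
t1 - t0 = 57
lambda * (t1-t0) = 0.0148 * 57 = 0.8436
R = exp(-0.8436)
R = 0.4302

0.4302


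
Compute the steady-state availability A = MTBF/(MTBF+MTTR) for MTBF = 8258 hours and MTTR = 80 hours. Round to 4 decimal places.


MTBF = 8258
MTTR = 80
MTBF + MTTR = 8338
A = 8258 / 8338
A = 0.9904

0.9904


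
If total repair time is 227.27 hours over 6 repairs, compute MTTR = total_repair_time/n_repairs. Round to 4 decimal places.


total_repair_time = 227.27
n_repairs = 6
MTTR = 227.27 / 6
MTTR = 37.8783

37.8783


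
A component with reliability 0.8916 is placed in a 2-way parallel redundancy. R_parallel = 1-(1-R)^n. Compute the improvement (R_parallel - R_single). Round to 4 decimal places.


R_single = 0.8916, n = 2
1 - R_single = 0.1084
(1 - R_single)^n = 0.1084^2 = 0.0118
R_parallel = 1 - 0.0118 = 0.9882
Improvement = 0.9882 - 0.8916
Improvement = 0.0966

0.0966


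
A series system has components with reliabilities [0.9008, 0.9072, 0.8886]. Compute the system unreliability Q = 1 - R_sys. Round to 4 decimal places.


Components: [0.9008, 0.9072, 0.8886]
After component 1: product = 0.9008
After component 2: product = 0.8172
After component 3: product = 0.7262
R_sys = 0.7262
Q = 1 - 0.7262 = 0.2738

0.2738


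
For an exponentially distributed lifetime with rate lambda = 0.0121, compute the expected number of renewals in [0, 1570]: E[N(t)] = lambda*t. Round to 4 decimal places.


lambda = 0.0121
t = 1570
E[N(t)] = lambda * t
E[N(t)] = 0.0121 * 1570
E[N(t)] = 18.997

18.997


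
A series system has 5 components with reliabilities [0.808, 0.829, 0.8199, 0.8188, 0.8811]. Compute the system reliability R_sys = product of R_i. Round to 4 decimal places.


Components: [0.808, 0.829, 0.8199, 0.8188, 0.8811]
After component 1 (R=0.808): product = 0.808
After component 2 (R=0.829): product = 0.6698
After component 3 (R=0.8199): product = 0.5492
After component 4 (R=0.8188): product = 0.4497
After component 5 (R=0.8811): product = 0.3962
R_sys = 0.3962

0.3962


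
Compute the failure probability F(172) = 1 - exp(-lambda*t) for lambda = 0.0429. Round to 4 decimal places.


lambda = 0.0429, t = 172
lambda * t = 7.3788
exp(-7.3788) = 0.0006
F(t) = 1 - 0.0006
F(t) = 0.9994

0.9994


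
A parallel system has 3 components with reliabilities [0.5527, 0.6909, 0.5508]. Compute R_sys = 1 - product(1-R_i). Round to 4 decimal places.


Components: [0.5527, 0.6909, 0.5508]
(1 - 0.5527) = 0.4473, running product = 0.4473
(1 - 0.6909) = 0.3091, running product = 0.1383
(1 - 0.5508) = 0.4492, running product = 0.0621
Product of (1-R_i) = 0.0621
R_sys = 1 - 0.0621 = 0.9379

0.9379
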